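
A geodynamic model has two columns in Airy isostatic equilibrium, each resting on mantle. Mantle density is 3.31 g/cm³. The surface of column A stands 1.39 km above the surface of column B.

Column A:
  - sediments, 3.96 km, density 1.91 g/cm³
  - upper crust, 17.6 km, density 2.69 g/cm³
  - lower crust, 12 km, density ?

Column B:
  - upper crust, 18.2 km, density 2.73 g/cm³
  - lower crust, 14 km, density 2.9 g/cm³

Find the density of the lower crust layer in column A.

2.94 g/cm³

Take the compensation level at the base of the deeper column (depth z_c below the surface of column A) and equate Σ ρ_i t_i down to z_c; mantle fills any gap and the z_c terms cancel.
Column A: 3.96×1.91 + 17.6×2.69 + 12×ρ + (z_c − 33.56)×3.31
Column B: 1.39×0 + 18.2×2.73 + 14×2.9 + (z_c − 1.39 − 32.2)×3.31
The z_c×3.31 term appears on both sides and cancels. Collect the known terms of each column as K = Σ(ρt)_known − 3.31 × (depth of known layers): K_A = 54.9076 − 3.31×33.56 = −56.176; K_B = 90.286 − 3.31×(1.39 + 32.2) = −20.8969.
Balance: K_A + 12×ρ = K_B, so ρ = (K_B − K_A)/12 = 35.2791/12 = 2.94 g/cm³.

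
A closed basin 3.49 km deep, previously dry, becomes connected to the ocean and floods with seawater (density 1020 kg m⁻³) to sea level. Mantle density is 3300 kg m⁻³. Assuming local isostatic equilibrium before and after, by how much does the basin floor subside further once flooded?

After flooding the water column is d + s deep. Its weight must equal the weight of mantle displaced by the extra subsidence s: (d + s) ρ_w = s ρ_m.
s = d ρ_w / (ρ_m − ρ_w) = 3.49 km × 1020/(3300 − 1020) = 1.56 km.

1.56 km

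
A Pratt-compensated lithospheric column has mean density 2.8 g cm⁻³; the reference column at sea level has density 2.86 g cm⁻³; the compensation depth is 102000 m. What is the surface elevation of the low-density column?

ρ_ref D = ρ (D + h) → h = D (ρ_ref − ρ)/ρ.
h = 102000 m × (2.86 − 2.8)/2.8 = 2190 m.

2190 m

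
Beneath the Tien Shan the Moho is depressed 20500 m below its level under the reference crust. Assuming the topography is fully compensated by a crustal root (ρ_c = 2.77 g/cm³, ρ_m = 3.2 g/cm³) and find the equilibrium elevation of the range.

In Airy isostatic equilibrium: ρ_c h = (ρ_m − ρ_c) r.
h = r (ρ_m − ρ_c) / ρ_c = 20500 m × (3.2 − 2.77) / 2.77 = 3180 m.

3180 m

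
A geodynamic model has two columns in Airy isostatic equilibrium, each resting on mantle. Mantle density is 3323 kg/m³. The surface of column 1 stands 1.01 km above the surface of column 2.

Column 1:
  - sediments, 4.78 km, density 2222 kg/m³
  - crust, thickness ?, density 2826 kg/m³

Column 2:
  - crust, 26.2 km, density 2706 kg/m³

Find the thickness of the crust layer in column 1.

28.7 km

Take the compensation level at the base of the deeper column (depth z_c below the surface of column 1) and equate Σ ρ_i t_i down to z_c; mantle fills any gap and the z_c terms cancel.
Column 1: 4.78×2222 + x×2826 + (z_c − 4.78 − x)×3323
Column 2: 1.01×0 + 26.2×2706 + (z_c − 1.01 − 26.2)×3323
The z_c×3323 term appears on both sides and cancels. Collect the known terms of each column as K = Σ(ρt)_known − 3323 × (depth of known layers): K_1 = 10621.16 − 3323×4.78 = −5262.78; K_2 = 70897.2 − 3323×(1.01 + 26.2) = −19521.63.
Balance: K_1 − x×(3323 − 2826) = K_2, so x = (K_1 − K_2)/(3323 − 2826) = 14258.9/497 = 28.7 km.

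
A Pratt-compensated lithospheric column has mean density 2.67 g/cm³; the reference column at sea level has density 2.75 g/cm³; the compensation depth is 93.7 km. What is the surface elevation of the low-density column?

ρ_ref D = ρ (D + h) → h = D (ρ_ref − ρ)/ρ.
h = 93.7 km × (2.75 − 2.67)/2.67 = 2.81 km.

2.81 km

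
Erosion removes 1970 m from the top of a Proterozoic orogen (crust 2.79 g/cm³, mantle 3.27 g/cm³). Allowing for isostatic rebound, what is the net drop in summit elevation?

289 m

Rebound u = e ρ_c/ρ_m = 1970 m × 2.79/3.27 = 1681 m.
Net surface drop = e − u = 1970 m − 1681 m = e (ρ_m − ρ_c)/ρ_m = 289 m.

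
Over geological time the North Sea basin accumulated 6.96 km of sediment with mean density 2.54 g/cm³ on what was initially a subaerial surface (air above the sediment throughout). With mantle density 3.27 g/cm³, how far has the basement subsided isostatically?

Subaerial load: s = t ρ_sed / ρ_m = 6.96 km × 2.54/3.27 = 5.41 km.

5.41 km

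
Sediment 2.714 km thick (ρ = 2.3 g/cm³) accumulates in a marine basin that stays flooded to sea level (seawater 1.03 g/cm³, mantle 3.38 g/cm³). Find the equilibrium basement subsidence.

Submarine loading: the sediment displaces seawater, and the subsidence is in turn flooded, so s (ρ_m − ρ_w) = t (ρ_sed − ρ_w).
s = 2.714 km × (2.3 − 1.03) / (3.38 − 1.03) = 1.47 km.

1.47 km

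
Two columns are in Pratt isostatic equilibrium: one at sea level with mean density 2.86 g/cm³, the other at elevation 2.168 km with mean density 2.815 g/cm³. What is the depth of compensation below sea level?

136 km

ρ_ref D = ρ (D + h) → D (ρ_ref − ρ) = ρ h.
D = ρ h/(ρ_ref − ρ) = 2.815 × 2.168 km/(2.86 − 2.815) = 136 km.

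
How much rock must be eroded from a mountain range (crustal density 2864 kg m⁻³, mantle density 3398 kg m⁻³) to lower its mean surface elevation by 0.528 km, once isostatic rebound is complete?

3.36 km

Net drop Δ = e − u = e − e ρ_c/ρ_m = e (ρ_m − ρ_c)/ρ_m.
e = Δ ρ_m/(ρ_m − ρ_c) = 0.528 km × 3398/534 = 3.36 km.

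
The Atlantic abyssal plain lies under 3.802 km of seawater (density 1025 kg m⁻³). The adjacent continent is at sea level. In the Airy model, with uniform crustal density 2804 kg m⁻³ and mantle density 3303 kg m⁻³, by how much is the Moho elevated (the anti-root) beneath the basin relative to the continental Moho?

13.6 km

Isostatic balance requires: replacing crust with seawater at the top is compensated by replacing crust with mantle at the base: d (ρ_c − ρ_w) = a (ρ_m − ρ_c).
a = d (ρ_c − ρ_w)/(ρ_m − ρ_c) = 3.802 km × 1779/499 = 13.6 km.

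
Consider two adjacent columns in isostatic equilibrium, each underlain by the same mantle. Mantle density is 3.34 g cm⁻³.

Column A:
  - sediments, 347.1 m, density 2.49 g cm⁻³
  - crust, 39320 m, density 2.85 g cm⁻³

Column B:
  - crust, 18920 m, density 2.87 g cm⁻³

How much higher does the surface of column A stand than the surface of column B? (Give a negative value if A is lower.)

For any compensation level in the mantle, the mantle terms cancel and isostasy reduces to e = (Σt_A − Σt_B) − (Σ(ρt)_A − Σ(ρt)_B) / ρ_m.
Σt_A = 39667.1 m; Σt_B = 18920 m; Σ(ρt)_A = 112926.279; Σ(ρt)_B = 54300.4 (in m·g cm⁻³).
e = (39667.1 − 18920) − (112926.279 − 54300.4) / 3.34 = 3190 m.

3190 m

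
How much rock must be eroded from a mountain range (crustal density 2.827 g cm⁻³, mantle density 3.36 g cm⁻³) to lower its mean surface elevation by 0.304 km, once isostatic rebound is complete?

Net drop Δ = e − u = e − e ρ_c/ρ_m = e (ρ_m − ρ_c)/ρ_m.
e = Δ ρ_m/(ρ_m − ρ_c) = 0.304 km × 3.36/0.533 = 1.92 km.

1.92 km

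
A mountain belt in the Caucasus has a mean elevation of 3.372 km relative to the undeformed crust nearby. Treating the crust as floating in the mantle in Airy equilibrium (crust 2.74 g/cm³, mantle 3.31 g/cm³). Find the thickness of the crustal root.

16.2 km

By Archimedes' principle applied to the lithosphere: the weight of the topography is balanced by the buoyancy of the root, ρ_c h = (ρ_m − ρ_c) r.
r = h · ρ_c / (ρ_m − ρ_c) = 3.372 km × 2.74 / (3.31 − 2.74) = 16.2 km.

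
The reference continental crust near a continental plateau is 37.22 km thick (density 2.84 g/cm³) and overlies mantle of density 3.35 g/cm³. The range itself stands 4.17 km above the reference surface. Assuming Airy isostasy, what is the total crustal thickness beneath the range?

64.6 km

Root depth r = h ρ_c / (ρ_m − ρ_c) = 4.17 km × 2.84 / 0.51 = 23.22 km.
Total thickness = T + h + r = 37.22 km + 4.17 km + 23.22 km = 64.6 km.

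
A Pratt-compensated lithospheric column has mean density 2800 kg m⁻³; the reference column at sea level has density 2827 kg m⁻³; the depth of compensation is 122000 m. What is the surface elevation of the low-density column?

1180 m

ρ_ref D = ρ (D + h) → h = D (ρ_ref − ρ)/ρ.
h = 122000 m × (2827 − 2800)/2800 = 1180 m.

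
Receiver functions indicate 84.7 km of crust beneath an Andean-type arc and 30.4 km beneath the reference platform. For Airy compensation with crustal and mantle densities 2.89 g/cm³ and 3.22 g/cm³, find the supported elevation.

Excess crust Δ = 84.7 km − 30.4 km = 54.3 km, split between elevation h and root r with h + r = Δ.
Airy balance ρ_c h = (ρ_m − ρ_c) r gives r = h ρ_c/(ρ_m − ρ_c), so h (1 + ρ_c/(ρ_m − ρ_c)) = Δ, i.e. h = Δ (ρ_m − ρ_c)/ρ_m.
h = 54.3 km × 0.33/3.22 = 5.56 km.

5.56 km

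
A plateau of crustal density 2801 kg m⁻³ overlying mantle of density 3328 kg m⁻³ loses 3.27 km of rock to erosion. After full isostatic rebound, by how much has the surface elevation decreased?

Rebound u = e ρ_c/ρ_m = 3.27 km × 2801/3328 = 2.752 km.
Net surface drop = e − u = 3.27 km − 2.752 km = e (ρ_m − ρ_c)/ρ_m = 0.518 km.

0.518 km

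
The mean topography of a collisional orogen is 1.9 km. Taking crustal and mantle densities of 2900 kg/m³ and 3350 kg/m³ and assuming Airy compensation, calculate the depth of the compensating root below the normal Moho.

Equating mass per unit area of the two columns: the weight of the topography is balanced by the buoyancy of the root, ρ_c h = (ρ_m − ρ_c) r.
r = h · ρ_c / (ρ_m − ρ_c) = 1.9 km × 2900 / (3350 − 2900) = 12.2 km.

12.2 km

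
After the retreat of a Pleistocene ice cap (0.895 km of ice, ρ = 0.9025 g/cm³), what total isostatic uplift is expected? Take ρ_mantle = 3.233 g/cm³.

0.25 km

Removing the load lets mantle flow back in; uplift u satisfies ρ_ice t = ρ_m u.
u = t ρ_ice/ρ_m = 0.895 km × 0.9025/3.233 = 0.25 km.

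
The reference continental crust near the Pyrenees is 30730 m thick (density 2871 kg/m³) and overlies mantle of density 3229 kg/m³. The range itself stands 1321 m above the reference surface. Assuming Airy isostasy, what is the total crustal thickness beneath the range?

42600 m

Root depth r = h ρ_c / (ρ_m − ρ_c) = 1321 m × 2871 / 358 = 10590 m.
Total thickness = T + h + r = 30730 m + 1321 m + 10590 m = 42600 m.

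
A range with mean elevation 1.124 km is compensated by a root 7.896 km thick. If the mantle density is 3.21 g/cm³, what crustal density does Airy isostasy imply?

2.81 g/cm³

ρ_c h = (ρ_m − ρ_c) r → ρ_c (h + r) = ρ_m r → ρ_c = ρ_m r / (h + r).
ρ_c = 3.21 × 7.896 km / (1.124 km + 7.896 km) = 2.81 g/cm³.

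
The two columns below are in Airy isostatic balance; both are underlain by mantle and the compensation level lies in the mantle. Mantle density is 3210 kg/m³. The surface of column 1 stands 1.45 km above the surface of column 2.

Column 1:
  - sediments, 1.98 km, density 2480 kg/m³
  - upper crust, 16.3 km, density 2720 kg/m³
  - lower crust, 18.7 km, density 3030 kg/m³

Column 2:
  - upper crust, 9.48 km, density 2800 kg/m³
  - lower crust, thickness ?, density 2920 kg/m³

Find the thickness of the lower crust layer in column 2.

14.7 km

Take the compensation level at the base of the deeper column (depth z_c below the surface of column 1) and equate Σ ρ_i t_i down to z_c; mantle fills any gap and the z_c terms cancel.
Column 1: 1.98×2480 + 16.3×2720 + 18.7×3030 + (z_c − 36.98)×3210
Column 2: 1.45×0 + 9.48×2800 + x×2920 + (z_c − 1.45 − 9.48 − x)×3210
The z_c×3210 term appears on both sides and cancels. Collect the known terms of each column as K = Σ(ρt)_known − 3210 × (depth of known layers): K_1 = 105907.4 − 3210×36.98 = −12798.4; K_2 = 26544 − 3210×(1.45 + 9.48) = −8541.3.
Balance: K_1 = K_2 − x×(3210 − 2920), so x = (K_2 − K_1)/(3210 − 2920) = 4257.1/290 = 14.7 km.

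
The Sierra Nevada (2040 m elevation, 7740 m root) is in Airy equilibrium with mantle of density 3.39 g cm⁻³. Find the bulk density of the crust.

2.68 g cm⁻³

ρ_c h = (ρ_m − ρ_c) r → ρ_c (h + r) = ρ_m r → ρ_c = ρ_m r / (h + r).
ρ_c = 3.39 × 7740 m / (2040 m + 7740 m) = 2.68 g cm⁻³.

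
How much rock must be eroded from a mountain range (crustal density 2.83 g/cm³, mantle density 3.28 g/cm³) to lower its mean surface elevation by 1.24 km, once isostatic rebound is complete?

Net drop Δ = e − u = e − e ρ_c/ρ_m = e (ρ_m − ρ_c)/ρ_m.
e = Δ ρ_m/(ρ_m − ρ_c) = 1.24 km × 3.28/0.45 = 9.04 km.

9.04 km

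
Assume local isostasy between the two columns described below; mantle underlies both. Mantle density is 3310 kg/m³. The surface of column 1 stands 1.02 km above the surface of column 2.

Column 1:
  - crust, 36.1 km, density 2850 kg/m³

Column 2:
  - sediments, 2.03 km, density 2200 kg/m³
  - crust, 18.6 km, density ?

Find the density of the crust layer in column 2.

2720 kg/m³

Take the compensation level at the base of the deeper column (depth z_c below the surface of column 1) and equate Σ ρ_i t_i down to z_c; mantle fills any gap and the z_c terms cancel.
Column 1: 36.1×2850 + (z_c − 36.1)×3310
Column 2: 1.02×0 + 2.03×2200 + 18.6×ρ + (z_c − 1.02 − 20.63)×3310
The z_c×3310 term appears on both sides and cancels. Collect the known terms of each column as K = Σ(ρt)_known − 3310 × (depth of known layers): K_1 = 102885 − 3310×36.1 = −16606; K_2 = 4466 − 3310×(1.02 + 20.63) = −67195.5.
Balance: K_1 = K_2 + 18.6×ρ, so ρ = (K_1 − K_2)/18.6 = 50589.5/18.6 = 2720 kg/m³.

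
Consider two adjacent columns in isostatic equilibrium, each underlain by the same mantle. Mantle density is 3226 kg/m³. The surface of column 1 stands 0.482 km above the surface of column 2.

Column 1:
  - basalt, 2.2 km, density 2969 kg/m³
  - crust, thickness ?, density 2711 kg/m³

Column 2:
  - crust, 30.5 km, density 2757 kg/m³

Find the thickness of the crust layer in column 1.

Take the compensation level at the base of the deeper column (depth z_c below the surface of column 1) and equate Σ ρ_i t_i down to z_c; mantle fills any gap and the z_c terms cancel.
Column 1: 2.2×2969 + x×2711 + (z_c − 2.2 − x)×3226
Column 2: 0.482×0 + 30.5×2757 + (z_c − 0.482 − 30.5)×3226
The z_c×3226 term appears on both sides and cancels. Collect the known terms of each column as K = Σ(ρt)_known − 3226 × (depth of known layers): K_1 = 6531.8 − 3226×2.2 = −565.4; K_2 = 84088.5 − 3226×(0.482 + 30.5) = −15859.432.
Balance: K_1 − x×(3226 − 2711) = K_2, so x = (K_1 − K_2)/(3226 − 2711) = 15294/515 = 29.7 km.

29.7 km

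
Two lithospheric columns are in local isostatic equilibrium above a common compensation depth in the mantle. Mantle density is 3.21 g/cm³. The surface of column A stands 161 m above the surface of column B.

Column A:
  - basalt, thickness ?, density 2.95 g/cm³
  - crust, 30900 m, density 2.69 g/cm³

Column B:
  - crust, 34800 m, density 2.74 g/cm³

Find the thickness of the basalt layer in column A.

3100 m

Take the compensation level at the base of the deeper column (depth z_c below the surface of column A) and equate Σ ρ_i t_i down to z_c; mantle fills any gap and the z_c terms cancel.
Column A: x×2.95 + 30900×2.69 + (z_c − 30900 − x)×3.21
Column B: 161×0 + 34800×2.74 + (z_c − 161 − 34800)×3.21
The z_c×3.21 term appears on both sides and cancels. Collect the known terms of each column as K = Σ(ρt)_known − 3.21 × (depth of known layers): K_A = 83121 − 3.21×30900 = −16068; K_B = 95352 − 3.21×(161 + 34800) = −16872.81.
Balance: K_A − x×(3.21 − 2.95) = K_B, so x = (K_A − K_B)/(3.21 − 2.95) = 804.81/0.26 = 3100 m.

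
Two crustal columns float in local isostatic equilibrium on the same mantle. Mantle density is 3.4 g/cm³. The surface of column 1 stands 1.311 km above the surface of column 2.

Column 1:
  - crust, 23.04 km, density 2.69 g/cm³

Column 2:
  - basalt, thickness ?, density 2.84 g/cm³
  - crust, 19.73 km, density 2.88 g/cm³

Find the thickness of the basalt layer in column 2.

Take the compensation level at the base of the deeper column (depth z_c below the surface of column 1) and equate Σ ρ_i t_i down to z_c; mantle fills any gap and the z_c terms cancel.
Column 1: 23.04×2.69 + (z_c − 23.04)×3.4
Column 2: 1.311×0 + x×2.84 + 19.73×2.88 + (z_c − 1.311 − 19.73 − x)×3.4
The z_c×3.4 term appears on both sides and cancels. Collect the known terms of each column as K = Σ(ρt)_known − 3.4 × (depth of known layers): K_1 = 61.9776 − 3.4×23.04 = −16.3584; K_2 = 56.8224 − 3.4×(1.311 + 19.73) = −14.717.
Balance: K_1 = K_2 − x×(3.4 − 2.84), so x = (K_2 − K_1)/(3.4 − 2.84) = 1.6414/0.56 = 2.93 km.

2.93 km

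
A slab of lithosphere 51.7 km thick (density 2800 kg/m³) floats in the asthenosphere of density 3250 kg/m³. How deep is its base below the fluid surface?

Draft d = t ρ_obj/ρ_fluid = 51.7 km × 2800/3250 = 44.5 km.

44.5 km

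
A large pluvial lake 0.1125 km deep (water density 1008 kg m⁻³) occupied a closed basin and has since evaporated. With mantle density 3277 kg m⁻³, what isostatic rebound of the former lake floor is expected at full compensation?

u = d ρ_w/ρ_m = 0.1125 km × 1008/3277 = 0.0346 km.

0.0346 km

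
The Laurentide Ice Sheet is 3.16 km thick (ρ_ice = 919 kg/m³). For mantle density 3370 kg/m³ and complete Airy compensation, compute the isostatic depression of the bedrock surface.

In Airy isostatic equilibrium: the ice load ρ_ice t is balanced by mantle displaced below, ρ_m s.
s = t ρ_ice / ρ_m = 3.16 km × 919/3370 = 0.862 km.

0.862 km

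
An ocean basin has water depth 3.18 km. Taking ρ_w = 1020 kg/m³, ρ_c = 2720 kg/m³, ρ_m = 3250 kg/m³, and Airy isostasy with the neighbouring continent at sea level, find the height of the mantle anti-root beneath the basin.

In Airy isostatic equilibrium: replacing crust with seawater at the top is compensated by replacing crust with mantle at the base: d (ρ_c − ρ_w) = a (ρ_m − ρ_c).
a = d (ρ_c − ρ_w)/(ρ_m − ρ_c) = 3.18 km × 1700/530 = 10.2 km.

10.2 km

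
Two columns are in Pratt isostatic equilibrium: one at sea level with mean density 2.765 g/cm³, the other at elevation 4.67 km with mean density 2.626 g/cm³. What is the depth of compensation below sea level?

ρ_ref D = ρ (D + h) → D (ρ_ref − ρ) = ρ h.
D = ρ h/(ρ_ref − ρ) = 2.626 × 4.67 km/(2.765 − 2.626) = 88.2 km.

88.2 km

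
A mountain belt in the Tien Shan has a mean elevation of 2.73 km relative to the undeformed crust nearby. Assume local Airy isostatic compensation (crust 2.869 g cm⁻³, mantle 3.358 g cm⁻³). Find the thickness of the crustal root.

16 km

Equating mass per unit area of the two columns: the weight of the topography is balanced by the buoyancy of the root, ρ_c h = (ρ_m − ρ_c) r.
r = h · ρ_c / (ρ_m − ρ_c) = 2.73 km × 2.869 / (3.358 − 2.869) = 16 km.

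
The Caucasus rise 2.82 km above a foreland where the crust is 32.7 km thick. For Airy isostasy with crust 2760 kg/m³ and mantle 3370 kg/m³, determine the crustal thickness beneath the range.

Root depth r = h ρ_c / (ρ_m − ρ_c) = 2.82 km × 2760 / 610 = 12.76 km.
Total thickness = T + h + r = 32.7 km + 2.82 km + 12.76 km = 48.3 km.

48.3 km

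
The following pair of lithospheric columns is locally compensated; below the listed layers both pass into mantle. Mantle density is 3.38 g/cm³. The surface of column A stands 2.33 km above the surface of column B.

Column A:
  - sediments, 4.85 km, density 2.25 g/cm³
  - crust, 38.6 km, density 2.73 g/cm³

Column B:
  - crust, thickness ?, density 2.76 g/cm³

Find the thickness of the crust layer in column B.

36.6 km

Take the compensation level at the base of the deeper column (depth z_c below the surface of column A) and equate Σ ρ_i t_i down to z_c; mantle fills any gap and the z_c terms cancel.
Column A: 4.85×2.25 + 38.6×2.73 + (z_c − 43.45)×3.38
Column B: 2.33×0 + x×2.76 + (z_c − 2.33 − 0 − x)×3.38
The z_c×3.38 term appears on both sides and cancels. Collect the known terms of each column as K = Σ(ρt)_known − 3.38 × (depth of known layers): K_A = 116.2905 − 3.38×43.45 = −30.5705; K_B = 0 − 3.38×(2.33 + 0) = −7.8754.
Balance: K_A = K_B − x×(3.38 − 2.76), so x = (K_B − K_A)/(3.38 − 2.76) = 22.6951/0.62 = 36.6 km.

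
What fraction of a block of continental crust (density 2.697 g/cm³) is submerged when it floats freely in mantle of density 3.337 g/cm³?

Submerged fraction = ρ_obj/ρ_fluid = 2.697/3.337 = 0.808.

0.808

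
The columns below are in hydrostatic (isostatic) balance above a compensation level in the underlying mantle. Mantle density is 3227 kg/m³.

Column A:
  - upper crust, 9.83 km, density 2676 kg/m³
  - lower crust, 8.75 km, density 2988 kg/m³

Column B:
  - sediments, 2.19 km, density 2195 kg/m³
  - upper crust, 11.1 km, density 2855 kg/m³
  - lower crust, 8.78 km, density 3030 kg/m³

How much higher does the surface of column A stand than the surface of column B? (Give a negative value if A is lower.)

For any compensation level in the mantle, the mantle terms cancel and isostasy reduces to e = (Σt_A − Σt_B) − (Σ(ρt)_A − Σ(ρt)_B) / ρ_m.
Σt_A = 18.58 km; Σt_B = 22.07 km; Σ(ρt)_A = 52450.08; Σ(ρt)_B = 63100.95 (in km·kg/m³).
e = (18.58 − 22.07) − (52450.08 − 63100.95) / 3227 = −0.189 km.

−0.189 km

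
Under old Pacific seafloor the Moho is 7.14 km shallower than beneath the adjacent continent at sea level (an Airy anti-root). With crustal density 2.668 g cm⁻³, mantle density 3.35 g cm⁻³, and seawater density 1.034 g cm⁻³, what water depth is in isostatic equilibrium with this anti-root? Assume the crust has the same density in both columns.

Replacing a thickness d of crust by seawater at the top must be balanced by replacing crust with mantle at the base: d (ρ_c − ρ_w) = a (ρ_m − ρ_c).
d = a (ρ_m − ρ_c)/(ρ_c − ρ_w) = 7.14 km × 0.682/1.634 = 2.98 km.

2.98 km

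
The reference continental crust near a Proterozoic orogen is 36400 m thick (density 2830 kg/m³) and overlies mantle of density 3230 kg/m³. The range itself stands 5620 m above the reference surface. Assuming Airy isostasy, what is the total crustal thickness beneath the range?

81800 m

Root depth r = h ρ_c / (ρ_m − ρ_c) = 5620 m × 2830 / 400 = 39760 m.
Total thickness = T + h + r = 36400 m + 5620 m + 39760 m = 81800 m.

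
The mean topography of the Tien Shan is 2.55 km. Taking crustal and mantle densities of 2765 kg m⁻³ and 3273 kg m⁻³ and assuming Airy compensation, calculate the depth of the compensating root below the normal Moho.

13.9 km

Balancing pressure at the compensation depth: the weight of the topography is balanced by the buoyancy of the root, ρ_c h = (ρ_m − ρ_c) r.
r = h · ρ_c / (ρ_m − ρ_c) = 2.55 km × 2765 / (3273 − 2765) = 13.9 km.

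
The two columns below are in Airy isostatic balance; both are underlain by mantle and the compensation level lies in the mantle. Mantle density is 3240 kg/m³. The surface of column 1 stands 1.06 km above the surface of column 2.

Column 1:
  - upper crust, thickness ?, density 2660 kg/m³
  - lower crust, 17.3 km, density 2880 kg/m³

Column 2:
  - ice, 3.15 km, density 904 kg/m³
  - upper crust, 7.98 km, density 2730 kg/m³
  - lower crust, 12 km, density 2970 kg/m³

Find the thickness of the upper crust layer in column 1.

Take the compensation level at the base of the deeper column (depth z_c below the surface of column 1) and equate Σ ρ_i t_i down to z_c; mantle fills any gap and the z_c terms cancel.
Column 1: x×2660 + 17.3×2880 + (z_c − 17.3 − x)×3240
Column 2: 1.06×0 + 3.15×904 + 7.98×2730 + 12×2970 + (z_c − 1.06 − 23.13)×3240
The z_c×3240 term appears on both sides and cancels. Collect the known terms of each column as K = Σ(ρt)_known − 3240 × (depth of known layers): K_1 = 49824 − 3240×17.3 = −6228; K_2 = 60273 − 3240×(1.06 + 23.13) = −18102.6.
Balance: K_1 − x×(3240 − 2660) = K_2, so x = (K_1 − K_2)/(3240 − 2660) = 11874.6/580 = 20.5 km.

20.5 km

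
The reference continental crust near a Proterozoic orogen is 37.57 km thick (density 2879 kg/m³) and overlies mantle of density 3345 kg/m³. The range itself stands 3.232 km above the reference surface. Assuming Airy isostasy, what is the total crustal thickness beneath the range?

Root depth r = h ρ_c / (ρ_m − ρ_c) = 3.232 km × 2879 / 466 = 19.97 km.
Total thickness = T + h + r = 37.57 km + 3.232 km + 19.97 km = 60.8 km.

60.8 km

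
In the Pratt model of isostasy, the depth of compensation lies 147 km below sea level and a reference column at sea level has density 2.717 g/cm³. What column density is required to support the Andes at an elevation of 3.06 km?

Pratt balance: ρ_ref D = ρ (D + h).
ρ = ρ_ref D/(D + h) = 2.717 × 147 km/(147 km + 3.06 km) = 2.66 g/cm³.

2.66 g/cm³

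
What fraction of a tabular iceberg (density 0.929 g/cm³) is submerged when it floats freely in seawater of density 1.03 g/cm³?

0.902

Submerged fraction = ρ_obj/ρ_fluid = 0.929/1.03 = 0.902.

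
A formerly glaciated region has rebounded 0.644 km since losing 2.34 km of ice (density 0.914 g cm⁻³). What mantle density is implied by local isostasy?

ρ_m = ρ_ice t / u = 0.914 × 2.34 km/0.644 km = 3.32 g cm⁻³.

3.32 g cm⁻³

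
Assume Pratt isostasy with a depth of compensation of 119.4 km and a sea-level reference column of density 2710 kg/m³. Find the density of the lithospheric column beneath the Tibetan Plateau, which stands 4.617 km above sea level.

2610 kg/m³

Pratt balance: ρ_ref D = ρ (D + h).
ρ = ρ_ref D/(D + h) = 2710 × 119.4 km/(119.4 km + 4.617 km) = 2610 kg/m³.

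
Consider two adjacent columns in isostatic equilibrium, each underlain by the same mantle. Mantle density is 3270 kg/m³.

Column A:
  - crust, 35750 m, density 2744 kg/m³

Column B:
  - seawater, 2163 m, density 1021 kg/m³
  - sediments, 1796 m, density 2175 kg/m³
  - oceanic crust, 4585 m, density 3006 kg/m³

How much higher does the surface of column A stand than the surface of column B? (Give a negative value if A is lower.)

3290 m

For any compensation level in the mantle, the mantle terms cancel and isostasy reduces to e = (Σt_A − Σt_B) − (Σ(ρt)_A − Σ(ρt)_B) / ρ_m.
Σt_A = 35750 m; Σt_B = 8544 m; Σ(ρt)_A = 98098000; Σ(ρt)_B = 19897233 (in m·kg/m³).
e = (35750 − 8544) − (98098000 − 19897233) / 3270 = 3290 m.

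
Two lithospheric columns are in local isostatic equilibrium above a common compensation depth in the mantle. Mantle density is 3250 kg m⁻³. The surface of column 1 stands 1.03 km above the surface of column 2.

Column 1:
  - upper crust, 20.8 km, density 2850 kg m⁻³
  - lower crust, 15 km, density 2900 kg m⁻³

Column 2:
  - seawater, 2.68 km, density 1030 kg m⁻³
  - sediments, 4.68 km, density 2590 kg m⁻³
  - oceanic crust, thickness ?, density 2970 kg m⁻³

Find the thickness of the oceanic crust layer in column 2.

Take the compensation level at the base of the deeper column (depth z_c below the surface of column 1) and equate Σ ρ_i t_i down to z_c; mantle fills any gap and the z_c terms cancel.
Column 1: 20.8×2850 + 15×2900 + (z_c − 35.8)×3250
Column 2: 1.03×0 + 2.68×1030 + 4.68×2590 + x×2970 + (z_c − 1.03 − 7.36 − x)×3250
The z_c×3250 term appears on both sides and cancels. Collect the known terms of each column as K = Σ(ρt)_known − 3250 × (depth of known layers): K_1 = 102780 − 3250×35.8 = −13570; K_2 = 14881.6 − 3250×(1.03 + 7.36) = −12385.9.
Balance: K_1 = K_2 − x×(3250 − 2970), so x = (K_2 − K_1)/(3250 − 2970) = 1184.1/280 = 4.23 km.

4.23 km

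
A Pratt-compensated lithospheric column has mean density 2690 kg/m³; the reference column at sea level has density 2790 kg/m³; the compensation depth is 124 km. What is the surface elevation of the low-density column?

ρ_ref D = ρ (D + h) → h = D (ρ_ref − ρ)/ρ.
h = 124 km × (2790 − 2690)/2690 = 4.61 km.

4.61 km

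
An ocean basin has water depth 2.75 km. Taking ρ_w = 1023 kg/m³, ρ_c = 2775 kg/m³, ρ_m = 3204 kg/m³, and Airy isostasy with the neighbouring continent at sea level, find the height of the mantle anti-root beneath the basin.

In Airy isostatic equilibrium: replacing crust with seawater at the top is compensated by replacing crust with mantle at the base: d (ρ_c − ρ_w) = a (ρ_m − ρ_c).
a = d (ρ_c − ρ_w)/(ρ_m − ρ_c) = 2.75 km × 1752/429 = 11.2 km.

11.2 km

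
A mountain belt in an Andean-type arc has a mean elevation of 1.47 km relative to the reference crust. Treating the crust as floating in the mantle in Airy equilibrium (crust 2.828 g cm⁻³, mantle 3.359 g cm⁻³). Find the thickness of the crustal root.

In Airy isostatic equilibrium: the weight of the topography is balanced by the buoyancy of the root, ρ_c h = (ρ_m − ρ_c) r.
r = h · ρ_c / (ρ_m − ρ_c) = 1.47 km × 2.828 / (3.359 − 2.828) = 7.83 km.

7.83 km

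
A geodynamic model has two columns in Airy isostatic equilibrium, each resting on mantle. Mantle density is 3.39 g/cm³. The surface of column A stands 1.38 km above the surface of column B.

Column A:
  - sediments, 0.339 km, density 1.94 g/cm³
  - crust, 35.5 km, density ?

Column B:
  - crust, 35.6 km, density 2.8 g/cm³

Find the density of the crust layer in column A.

Take the compensation level at the base of the deeper column (depth z_c below the surface of column A) and equate Σ ρ_i t_i down to z_c; mantle fills any gap and the z_c terms cancel.
Column A: 0.339×1.94 + 35.5×ρ + (z_c − 35.839)×3.39
Column B: 1.38×0 + 35.6×2.8 + (z_c − 1.38 − 35.6)×3.39
The z_c×3.39 term appears on both sides and cancels. Collect the known terms of each column as K = Σ(ρt)_known − 3.39 × (depth of known layers): K_A = 0.65766 − 3.39×35.839 = −120.83655; K_B = 99.68 − 3.39×(1.38 + 35.6) = −25.6822.
Balance: K_A + 35.5×ρ = K_B, so ρ = (K_B − K_A)/35.5 = 95.1543/35.5 = 2.68 g/cm³.

2.68 g/cm³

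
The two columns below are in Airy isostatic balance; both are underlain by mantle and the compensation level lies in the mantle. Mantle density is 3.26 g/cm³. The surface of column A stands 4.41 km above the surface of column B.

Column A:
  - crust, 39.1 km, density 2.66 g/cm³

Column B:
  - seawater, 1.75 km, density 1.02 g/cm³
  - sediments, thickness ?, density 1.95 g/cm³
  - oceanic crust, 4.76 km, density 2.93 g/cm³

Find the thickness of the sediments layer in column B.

Take the compensation level at the base of the deeper column (depth z_c below the surface of column A) and equate Σ ρ_i t_i down to z_c; mantle fills any gap and the z_c terms cancel.
Column A: 39.1×2.66 + (z_c − 39.1)×3.26
Column B: 4.41×0 + 1.75×1.02 + x×1.95 + 4.76×2.93 + (z_c − 4.41 − 6.51 − x)×3.26
The z_c×3.26 term appears on both sides and cancels. Collect the known terms of each column as K = Σ(ρt)_known − 3.26 × (depth of known layers): K_A = 104.006 − 3.26×39.1 = −23.46; K_B = 15.7318 − 3.26×(4.41 + 6.51) = −19.8674.
Balance: K_A = K_B − x×(3.26 − 1.95), so x = (K_B − K_A)/(3.26 − 1.95) = 3.5926/1.31 = 2.74 km.

2.74 km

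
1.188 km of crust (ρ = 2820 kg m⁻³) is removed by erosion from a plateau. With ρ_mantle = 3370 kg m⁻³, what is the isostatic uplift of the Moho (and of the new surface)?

0.994 km

Unloading: uplift u = e ρ_c/ρ_m = 1.188 km × 2820/3370 = 0.994 km.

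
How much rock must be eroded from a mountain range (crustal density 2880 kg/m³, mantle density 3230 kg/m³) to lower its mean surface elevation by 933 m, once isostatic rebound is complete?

8610 m

Net drop Δ = e − u = e − e ρ_c/ρ_m = e (ρ_m − ρ_c)/ρ_m.
e = Δ ρ_m/(ρ_m − ρ_c) = 933 m × 3230/350 = 8610 m.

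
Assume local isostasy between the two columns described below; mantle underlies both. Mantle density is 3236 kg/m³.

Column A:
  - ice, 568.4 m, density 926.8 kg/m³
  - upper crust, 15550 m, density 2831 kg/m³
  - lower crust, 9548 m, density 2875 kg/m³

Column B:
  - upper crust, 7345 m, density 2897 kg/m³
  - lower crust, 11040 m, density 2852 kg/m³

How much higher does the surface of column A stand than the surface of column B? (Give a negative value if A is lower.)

1340 m

For any compensation level in the mantle, the mantle terms cancel and isostasy reduces to e = (Σt_A − Σt_B) − (Σ(ρt)_A − Σ(ρt)_B) / ρ_m.
Σt_A = 25666.4 m; Σt_B = 18385 m; Σ(ρt)_A = 71999343.1; Σ(ρt)_B = 52764545 (in m·kg/m³).
e = (25666.4 − 18385) − (71999343.1 − 52764545) / 3236 = 1340 m.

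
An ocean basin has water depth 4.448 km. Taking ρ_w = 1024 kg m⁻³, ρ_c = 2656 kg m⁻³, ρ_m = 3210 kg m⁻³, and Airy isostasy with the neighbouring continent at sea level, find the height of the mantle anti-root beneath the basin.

13.1 km

Isostatic balance requires: replacing crust with seawater at the top is compensated by replacing crust with mantle at the base: d (ρ_c − ρ_w) = a (ρ_m − ρ_c).
a = d (ρ_c − ρ_w)/(ρ_m − ρ_c) = 4.448 km × 1632/554 = 13.1 km.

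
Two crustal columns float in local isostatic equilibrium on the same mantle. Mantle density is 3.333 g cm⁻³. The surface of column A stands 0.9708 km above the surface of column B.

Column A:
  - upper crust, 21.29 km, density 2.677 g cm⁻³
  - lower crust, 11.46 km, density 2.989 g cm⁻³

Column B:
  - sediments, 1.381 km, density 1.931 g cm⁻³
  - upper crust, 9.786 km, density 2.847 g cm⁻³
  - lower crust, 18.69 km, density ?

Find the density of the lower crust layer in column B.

Take the compensation level at the base of the deeper column (depth z_c below the surface of column A) and equate Σ ρ_i t_i down to z_c; mantle fills any gap and the z_c terms cancel.
Column A: 21.29×2.677 + 11.46×2.989 + (z_c − 32.75)×3.333
Column B: 0.9708×0 + 1.381×1.931 + 9.786×2.847 + 18.69×ρ + (z_c − 0.9708 − 29.857)×3.333
The z_c×3.333 term appears on both sides and cancels. Collect the known terms of each column as K = Σ(ρt)_known − 3.333 × (depth of known layers): K_A = 91.24727 − 3.333×32.75 = −17.90848; K_B = 30.527453 − 3.333×(0.9708 + 29.857) = −72.2216044.
Balance: K_A = K_B + 18.69×ρ, so ρ = (K_A − K_B)/18.69 = 54.3131/18.69 = 2.91 g cm⁻³.

2.91 g cm⁻³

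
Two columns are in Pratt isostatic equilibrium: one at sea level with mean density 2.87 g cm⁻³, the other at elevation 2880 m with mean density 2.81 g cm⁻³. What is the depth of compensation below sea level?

135000 m

ρ_ref D = ρ (D + h) → D (ρ_ref − ρ) = ρ h.
D = ρ h/(ρ_ref − ρ) = 2.81 × 2880 m/(2.87 − 2.81) = 135000 m.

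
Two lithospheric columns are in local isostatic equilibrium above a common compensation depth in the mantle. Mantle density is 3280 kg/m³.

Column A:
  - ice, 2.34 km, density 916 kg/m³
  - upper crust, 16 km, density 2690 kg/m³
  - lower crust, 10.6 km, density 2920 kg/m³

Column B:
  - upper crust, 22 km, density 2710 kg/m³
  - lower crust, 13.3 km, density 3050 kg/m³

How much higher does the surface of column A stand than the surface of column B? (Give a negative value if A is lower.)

For any compensation level in the mantle, the mantle terms cancel and isostasy reduces to e = (Σt_A − Σt_B) − (Σ(ρt)_A − Σ(ρt)_B) / ρ_m.
Σt_A = 28.94 km; Σt_B = 35.3 km; Σ(ρt)_A = 76135.44; Σ(ρt)_B = 100185 (in km·kg/m³).
e = (28.94 − 35.3) − (76135.44 − 100185) / 3280 = 0.972 km.

0.972 km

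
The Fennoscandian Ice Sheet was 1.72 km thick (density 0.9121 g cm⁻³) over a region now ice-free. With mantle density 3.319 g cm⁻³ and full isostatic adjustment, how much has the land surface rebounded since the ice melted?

0.473 km

Removing the load lets mantle flow back in; uplift u satisfies ρ_ice t = ρ_m u.
u = t ρ_ice/ρ_m = 1.72 km × 0.9121/3.319 = 0.473 km.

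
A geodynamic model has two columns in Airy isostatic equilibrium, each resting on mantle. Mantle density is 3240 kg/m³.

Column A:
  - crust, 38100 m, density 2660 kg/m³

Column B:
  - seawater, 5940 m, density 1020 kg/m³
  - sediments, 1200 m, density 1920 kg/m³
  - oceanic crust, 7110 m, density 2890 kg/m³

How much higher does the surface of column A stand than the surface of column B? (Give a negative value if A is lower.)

1490 m

For any compensation level in the mantle, the mantle terms cancel and isostasy reduces to e = (Σt_A − Σt_B) − (Σ(ρt)_A − Σ(ρt)_B) / ρ_m.
Σt_A = 38100 m; Σt_B = 14250 m; Σ(ρt)_A = 101346000; Σ(ρt)_B = 28910700 (in m·kg/m³).
e = (38100 − 14250) − (101346000 − 28910700) / 3240 = 1490 m.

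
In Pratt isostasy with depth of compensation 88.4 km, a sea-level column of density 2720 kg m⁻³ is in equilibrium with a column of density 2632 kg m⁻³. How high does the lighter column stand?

2.96 km

ρ_ref D = ρ (D + h) → h = D (ρ_ref − ρ)/ρ.
h = 88.4 km × (2720 − 2632)/2632 = 2.96 km.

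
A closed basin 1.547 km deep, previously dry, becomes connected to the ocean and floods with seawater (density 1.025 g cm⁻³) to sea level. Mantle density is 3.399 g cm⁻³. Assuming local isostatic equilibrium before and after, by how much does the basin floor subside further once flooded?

After flooding the water column is d + s deep. Its weight must equal the weight of mantle displaced by the extra subsidence s: (d + s) ρ_w = s ρ_m.
s = d ρ_w / (ρ_m − ρ_w) = 1.547 km × 1.025/(3.399 − 1.025) = 0.668 km.

0.668 km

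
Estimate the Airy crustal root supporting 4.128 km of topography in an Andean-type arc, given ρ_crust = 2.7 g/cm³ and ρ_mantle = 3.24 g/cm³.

20.6 km

By Archimedes' principle applied to the lithosphere: the weight of the topography is balanced by the buoyancy of the root, ρ_c h = (ρ_m − ρ_c) r.
r = h · ρ_c / (ρ_m − ρ_c) = 4.128 km × 2.7 / (3.24 − 2.7) = 20.6 km.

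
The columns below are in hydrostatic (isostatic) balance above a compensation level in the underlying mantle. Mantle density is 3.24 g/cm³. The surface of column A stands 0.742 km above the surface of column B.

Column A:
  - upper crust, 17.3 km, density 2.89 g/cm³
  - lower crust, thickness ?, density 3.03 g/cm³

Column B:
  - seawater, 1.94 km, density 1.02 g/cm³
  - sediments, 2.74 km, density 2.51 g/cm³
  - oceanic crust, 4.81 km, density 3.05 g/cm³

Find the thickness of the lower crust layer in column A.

Take the compensation level at the base of the deeper column (depth z_c below the surface of column A) and equate Σ ρ_i t_i down to z_c; mantle fills any gap and the z_c terms cancel.
Column A: 17.3×2.89 + x×3.03 + (z_c − 17.3 − x)×3.24
Column B: 0.742×0 + 1.94×1.02 + 2.74×2.51 + 4.81×3.05 + (z_c − 0.742 − 9.49)×3.24
The z_c×3.24 term appears on both sides and cancels. Collect the known terms of each column as K = Σ(ρt)_known − 3.24 × (depth of known layers): K_A = 49.997 − 3.24×17.3 = −6.055; K_B = 23.5267 − 3.24×(0.742 + 9.49) = −9.62498.
Balance: K_A − x×(3.24 − 3.03) = K_B, so x = (K_A − K_B)/(3.24 − 3.03) = 3.56998/0.21 = 17 km.

17 km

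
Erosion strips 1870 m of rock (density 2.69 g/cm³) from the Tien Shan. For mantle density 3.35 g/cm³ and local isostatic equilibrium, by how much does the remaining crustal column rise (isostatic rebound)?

1500 m

Unloading: uplift u = e ρ_c/ρ_m = 1870 m × 2.69/3.35 = 1500 m.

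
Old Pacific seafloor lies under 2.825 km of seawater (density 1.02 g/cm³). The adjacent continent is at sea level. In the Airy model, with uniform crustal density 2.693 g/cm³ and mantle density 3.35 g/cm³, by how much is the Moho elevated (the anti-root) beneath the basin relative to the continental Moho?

Balancing pressure at the compensation depth: replacing crust with seawater at the top is compensated by replacing crust with mantle at the base: d (ρ_c − ρ_w) = a (ρ_m − ρ_c).
a = d (ρ_c − ρ_w)/(ρ_m − ρ_c) = 2.825 km × 1.673/0.657 = 7.19 km.

7.19 km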